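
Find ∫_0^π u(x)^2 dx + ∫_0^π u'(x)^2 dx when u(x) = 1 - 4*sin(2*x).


||u||_{H^1(0,π)}^2 = 41*π

u'(x) = -8*cos(2*x).
Expand u² and (u')² and integrate term by term on (0, π), using: for integers n ≥ 1, ∫_0^π sin²(nx) dx = ∫_0^π cos²(nx) dx = π/2; for n ≠ n', ∫_0^π sin(nx)sin(n'x) dx = ∫_0^π cos(nx)cos(n'x) dx = 0; and by product-to-sum, ∫_0^π sin(nx)cos(n'x) dx = ½∫_0^π [sin((n+n')x) + sin((n−n')x)] dx, which is 0 when n+n' is even and 2n/(n²−n'²) when n+n' is odd (it need not vanish on (0, π)). For the constant mode: ∫_0^π 1 dx = π, ∫_0^π cos(nx) dx = 0, ∫_0^π sin(nx) dx = (1−(−1)^n)/n.
  u² squared terms: (1)²·∫1 dx = 1·π = π;  (-4)²·∫sin(2x)² dx = 16·π/2 = 8*π.
  u² cross terms: 2·(1)·(-4)·∫1·sin(2x) dx = -8·(0) = 0.
  So ∫_0^π u² dx = π + 8*π + 0 = 9*π.
  (u')² squared terms: (-8)²·∫cos(2x)² dx = 64·π/2 = 32*π.
  So ∫_0^π (u')² dx = 32*π.
||u||_{H^1}^2 = (9*π) + (32*π) = 41*π.


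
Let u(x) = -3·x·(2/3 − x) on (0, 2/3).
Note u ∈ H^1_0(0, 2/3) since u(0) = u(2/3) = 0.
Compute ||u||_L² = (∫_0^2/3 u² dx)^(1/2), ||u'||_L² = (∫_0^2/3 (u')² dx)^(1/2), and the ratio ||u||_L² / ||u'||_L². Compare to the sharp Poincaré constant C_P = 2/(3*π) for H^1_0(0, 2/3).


||u||_L² / ||u'||_L² = sqrt(10)/15 < C_P = 2/(3*π).

u(x) = -3·x·(2/3 − x), so u'(x) = 6*x - 2.
u(x) = -3·x·(2/3 − x) vanishes at x = 0 and x = 2/3, so u ∈ H^1_0(0, 2/3). Differentiate via the product rule and integrate the resulting polynomials term by term.
  ∫_0^2/3 u² dx = ∫_0^2/3 (9*x^4 - 12*x^3 + 4*x^2) dx. Term by term:
    ∫_0^2/3 9*x^4 dx = 32/135;  ∫_0^2/3 -12*x^3 dx = -16/27;  ∫_0^2/3 4*x^2 dx = 32/81.
  Sum: 32/135 − 16/27 + 32/81 = 16/405.
  ∫_0^2/3 (u')² dx = ∫_0^2/3 (36*x^2 - 24*x + 4) dx. Term by term:
    ∫_0^2/3 36*x^2 dx = 32/9;  ∫_0^2/3 -24*x dx = -16/3;  ∫_0^2/3 4 dx = 8/3.
  Sum: 32/9 − 16/3 + 8/3 = 8/9.
∫_0^2/3 u² dx = 16/405, so ||u||_L² = 4*sqrt(5)/45.
∫_0^2/3 (u')² dx = 8/9, so ||u'||_L² = 2*sqrt(2)/3.
Ratio ||u||_L² / ||u'||_L² = sqrt(10)/15.
Sharp Poincaré constant on H^1_0(0, 2/3) is C_P = L/π = 2/(3*π), achieved by sin(3*π/2·x).
A polynomial bump cannot attain the sharp Poincaré constant (only the first sine eigenfunction does), so the ratio is strictly less than C_P, consistent with ||u||_L² ≤ C_P ||u'||_L².


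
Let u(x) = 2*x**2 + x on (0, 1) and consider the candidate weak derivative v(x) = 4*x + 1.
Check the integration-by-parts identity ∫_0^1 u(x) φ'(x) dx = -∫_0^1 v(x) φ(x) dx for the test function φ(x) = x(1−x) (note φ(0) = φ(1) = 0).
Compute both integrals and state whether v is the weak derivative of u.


LHS = -1/2, RHS = -1/2. Yes, v = u' weakly.

u(x) = 2*x**2 + x, classical derivative u'(x) = 4*x + 1.
φ(x) = x(1−x), so φ'(x) = 1 - 2*x.
Note φ(0) = φ(1) = 0, so the boundary term u·φ vanishes.
LHS = ∫_0^1 u(x) φ'(x) dx = ∫_0^1 (-4*x^3 + x) dx. Term by term:
  ∫_0^1 -4*x^3 dx = -1;  ∫_0^1 x dx = 1/2.
Sum: -1 + 1/2 = -1/2.
So LHS = -1/2.
∫_0^1 v(x) φ(x) dx = ∫_0^1 (-4*x^3 + 3*x^2 + x) dx. Term by term:
  ∫_0^1 -4*x^3 dx = -1;  ∫_0^1 3*x^2 dx = 1;  ∫_0^1 x dx = 1/2.
Sum: -1 + 1 + 1/2 = 1/2.
So RHS = -∫_0^1 v(x) φ(x) dx = -1/2.
LHS = RHS, so the identity holds for this test φ.
Moreover u is smooth here and v(x) = u'(x) = 4*x + 1 pointwise, so the identity holds for every test function. Hence v is the weak derivative of u.


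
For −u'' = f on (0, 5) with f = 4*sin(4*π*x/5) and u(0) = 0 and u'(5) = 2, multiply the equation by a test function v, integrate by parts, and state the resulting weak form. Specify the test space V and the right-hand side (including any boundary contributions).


V = {v ∈ H^1(0, 5) : v(0) = 0} (test functions vanish at x = 0 where u is specified); weak form: ∫_0^5 u'v' dx = ∫_0^5 (4*sin(4*π*x/5)) v dx + 2·v(5) for all v ∈ V.

Multiply both sides by a test function v and integrate from 0 to 5:
  ∫_0^5 −u''(x) v(x) dx = ∫_0^5 f(x) v(x) dx.
Integrate the LHS by parts once:
  ∫_0^5 −u'' v dx = −[u'(x) v(x)]_0^5 + ∫_0^5 u'(x) v'(x) dx.
Thus ∫_0^5 u'(x) v'(x) dx = ∫_0^5 f(x) v(x) dx + [u'(x) v(x)]_0^5.
Choose V so that boundary terms are either known or forced to vanish.
Mixed BC: u(0) = 0 (Dirichlet) and u'(5) = 2 (Neumann). Define V = {v ∈ H^1(0, 5) : v(0) = 0}. Then [u' v]_0^5 = u'(5)·v(5) − u'(0)·0 = 2·v(5).
Weak formulation: find u (satisfying any essential BC) such that ∫_0^5 u'(x) v'(x) dx = ∫_0^5 f v dx + 2·v(5) for all v ∈ V (Dirichlet at 0 absorbed into V; Neumann datum at x = 5 contributes the boundary term).
Substituting f(x) = 4*sin(4*π*x/5), the right-hand side is ∫_0^5 (4*sin(4*π*x/5)) v dx + 2·v(5).


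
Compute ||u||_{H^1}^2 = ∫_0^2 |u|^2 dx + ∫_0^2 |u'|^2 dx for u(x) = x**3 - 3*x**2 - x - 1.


||u||_{H^1}^2 = 6232/105

The H^1 norm (squared) on an interval (0, L) is
  ||u||_{H^1}^2 = ∫_0^L u(x)^2 dx + ∫_0^L u'(x)^2 dx.
Compute u'(x) = 3*x**2 - 6*x - 1.
Then u(x)^2 = x**6 - 6*x**5 + 7*x**4 + 4*x**3 + 7*x**2 + 2*x + 1 and u'(x)^2 = 9*x**4 - 36*x**3 + 30*x**2 + 12*x + 1.
Integrate each monomial from 0 to 2 using ∫_0^2 c·x^n dx = c·2^(n+1)/(n+1):
  ∫_0^2 u(x)^2 dx = ∫_0^2 (x^6 - 6*x^5 + 7*x^4 + 4*x^3 + 7*x^2 + 2*x + 1) dx. Term by term:
    ∫_0^2 x^6 dx = 128/7;  ∫_0^2 -6*x^5 dx = -64;  ∫_0^2 7*x^4 dx = 224/5;
    ∫_0^2 4*x^3 dx = 16;  ∫_0^2 7*x^2 dx = 56/3;  ∫_0^2 2*x dx = 4;
    ∫_0^2 1 dx = 2.
  Sum: 128/7 − 64 + 224/5 + 16 + 56/3 + 4 + 2 = 4174/105.
  ∫_0^2 u'(x)^2 dx = ∫_0^2 (9*x^4 - 36*x^3 + 30*x^2 + 12*x + 1) dx. Term by term:
    ∫_0^2 9*x^4 dx = 288/5;  ∫_0^2 -36*x^3 dx = -144;  ∫_0^2 30*x^2 dx = 80;
    ∫_0^2 12*x dx = 24;  ∫_0^2 1 dx = 2.
  Sum: 288/5 − 144 + 80 + 24 + 2 = 98/5.
Adding: ||u||_{H^1}^2 = 4174/105 + 98/5 = 6232/105.


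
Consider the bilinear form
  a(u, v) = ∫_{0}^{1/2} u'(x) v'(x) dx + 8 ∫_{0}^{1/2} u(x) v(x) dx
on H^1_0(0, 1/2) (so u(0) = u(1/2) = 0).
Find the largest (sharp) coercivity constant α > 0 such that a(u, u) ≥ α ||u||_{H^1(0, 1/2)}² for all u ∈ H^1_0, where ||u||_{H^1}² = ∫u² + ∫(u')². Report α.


α = 1

Coercivity of a(·,·) on H^1_0(0, 1/2) means a(u, u) ≥ α ||u||_{H^1}² for every u ∈ H^1_0.
The interval has length L = 1/2, and Poincaré/coercivity depend only on L. Here a(u, u) = ∫(u')² + (8)·∫u².
Here c = 8 ≥ 1, so a(u,u) = ∫(u')² + c∫u² ≥ ∫(u')² + ∫u² = ||u||_{H^1}², i.e. α = 1 works. No larger α is possible: a(u,u) ≥ α||u||_{H^1}² means (1−α)∫(u')² ≥ (α−c)∫u², and for the modes u_n = sin(nπ(x−x₀)/L) (x₀ the left endpoint) one has ∫u_n²/∫(u_n')² = (L/(nπ))² → 0, so a(u_n,u_n)/||u_n||_{H^1}² → 1. Hence the optimal constant is α = 1.
Therefore α = 1.


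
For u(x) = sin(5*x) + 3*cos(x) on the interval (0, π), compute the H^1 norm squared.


||u||_{H^1(0,π)}^2 = 22*π

u'(x) = -3*sin(x) + 5*cos(5*x).
Expand u² and (u')² and integrate term by term on (0, π), using: for integers n ≥ 1, ∫_0^π sin²(nx) dx = ∫_0^π cos²(nx) dx = π/2; for n ≠ n', ∫_0^π sin(nx)sin(n'x) dx = ∫_0^π cos(nx)cos(n'x) dx = 0; and by product-to-sum, ∫_0^π sin(nx)cos(n'x) dx = ½∫_0^π [sin((n+n')x) + sin((n−n')x)] dx, which is 0 when n+n' is even and 2n/(n²−n'²) when n+n' is odd (it need not vanish on (0, π)).
  u² squared terms: (3)²·∫cos(x)² dx = 9·π/2 = 9*π/2;  (1)²·∫sin(5x)² dx = 1·π/2 = π/2.
  u² cross terms: 2·(3)·(1)·∫cos(x)·sin(5x) dx = 6·(0) = 0.
  So ∫_0^π u² dx = 9*π/2 + π/2 + 0 = 5*π.
  (u')² squared terms: (-3)²·∫sin(x)² dx = 9·π/2 = 9*π/2;  (5)²·∫cos(5x)² dx = 25·π/2 = 25*π/2.
  (u')² cross terms: 2·(-3)·(5)·∫sin(x)·cos(5x) dx = -30·(0) = 0.
  So ∫_0^π (u')² dx = 9*π/2 + 25*π/2 + 0 = 17*π.
||u||_{H^1}^2 = (5*π) + (17*π) = 22*π.


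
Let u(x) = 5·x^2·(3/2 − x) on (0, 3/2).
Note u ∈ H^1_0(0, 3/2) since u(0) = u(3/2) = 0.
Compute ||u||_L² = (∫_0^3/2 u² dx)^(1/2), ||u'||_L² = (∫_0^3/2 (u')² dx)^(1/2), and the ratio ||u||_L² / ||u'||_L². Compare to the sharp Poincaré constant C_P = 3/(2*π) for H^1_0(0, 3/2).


||u||_L² / ||u'||_L² = 3*sqrt(14)/28 < C_P = 3/(2*π).

u(x) = 5·x^2·(3/2 − x), so u'(x) = 15*x*(1 - x).
u(x) = 5·x^2·(3/2 − x) vanishes at x = 0 and x = 3/2, so u ∈ H^1_0(0, 3/2). Differentiate via the product rule and integrate the resulting polynomials term by term.
  ∫_0^3/2 u² dx = ∫_0^3/2 (25*x^6 - 75*x^5 + 225*x^4/4) dx. Term by term:
    ∫_0^3/2 25*x^6 dx = 54675/896;  ∫_0^3/2 -75*x^5 dx = -18225/128;  ∫_0^3/2 225*x^4/4 dx = 10935/128.
  Sum: 54675/896 − 18225/128 + 10935/128 = 3645/896.
  ∫_0^3/2 (u')² dx = ∫_0^3/2 (225*x^4 - 450*x^3 + 225*x^2) dx. Term by term:
    ∫_0^3/2 225*x^4 dx = 10935/32;  ∫_0^3/2 -450*x^3 dx = -18225/32;  ∫_0^3/2 225*x^2 dx = 2025/8.
  Sum: 10935/32 − 18225/32 + 2025/8 = 405/16.
∫_0^3/2 u² dx = 3645/896, so ||u||_L² = 27*sqrt(70)/112.
∫_0^3/2 (u')² dx = 405/16, so ||u'||_L² = 9*sqrt(5)/4.
Ratio ||u||_L² / ||u'||_L² = 3*sqrt(14)/28.
Sharp Poincaré constant on H^1_0(0, 3/2) is C_P = L/π = 3/(2*π), achieved by sin(2*π/3·x).
A polynomial bump cannot attain the sharp Poincaré constant (only the first sine eigenfunction does), so the ratio is strictly less than C_P, consistent with ||u||_L² ≤ C_P ||u'||_L².


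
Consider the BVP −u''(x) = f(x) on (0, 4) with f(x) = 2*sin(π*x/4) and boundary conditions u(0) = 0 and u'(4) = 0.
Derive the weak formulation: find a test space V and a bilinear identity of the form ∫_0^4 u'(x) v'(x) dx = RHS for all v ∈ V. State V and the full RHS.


V = {v ∈ H^1(0, 4) : v(0) = 0} (test functions vanish at x = 0 where u is specified); weak form: ∫_0^4 u'v' dx = ∫_0^4 (2*sin(π*x/4)) v dx for all v ∈ V.

Multiply both sides by a test function v and integrate from 0 to 4:
  ∫_0^4 −u''(x) v(x) dx = ∫_0^4 f(x) v(x) dx.
Integrate the LHS by parts once:
  ∫_0^4 −u'' v dx = −[u'(x) v(x)]_0^4 + ∫_0^4 u'(x) v'(x) dx.
Thus ∫_0^4 u'(x) v'(x) dx = ∫_0^4 f(x) v(x) dx + [u'(x) v(x)]_0^4.
Choose V so that boundary terms are either known or forced to vanish.
Mixed BC: u(0) = 0 (Dirichlet) and u'(4) = 0 (Neumann). Define V = {v ∈ H^1(0, 4) : v(0) = 0}. Then [u' v]_0^4 = u'(4)·v(4) − u'(0)·0 = 0.
Weak formulation: find u (satisfying any essential BC) such that ∫_0^4 u'(x) v'(x) dx = ∫_0^4 f v dx for all v ∈ V (Dirichlet at 0 absorbed into V; the Neumann datum at x = 4 is zero, so no boundary term remains).
Substituting f(x) = 2*sin(π*x/4), the right-hand side is ∫_0^4 (2*sin(π*x/4)) v dx.


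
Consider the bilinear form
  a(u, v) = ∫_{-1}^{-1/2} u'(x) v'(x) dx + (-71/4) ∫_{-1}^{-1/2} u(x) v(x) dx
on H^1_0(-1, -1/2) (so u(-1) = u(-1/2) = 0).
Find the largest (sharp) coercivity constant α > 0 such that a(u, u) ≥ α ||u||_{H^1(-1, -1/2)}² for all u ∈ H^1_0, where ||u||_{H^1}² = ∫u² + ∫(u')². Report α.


α = (-71 + 16*π^2)/(4*(1 + 4*π^2))

Coercivity of a(·,·) on H^1_0(-1, -1/2) means a(u, u) ≥ α ||u||_{H^1}² for every u ∈ H^1_0.
The interval has length L = 1/2, and Poincaré/coercivity depend only on L. Here a(u, u) = ∫(u')² + (-71/4)·∫u².
Here c = -71/4 < 0 with |c| < (π/L)² = 4*π^2, so coercivity still holds. The condition a(u,u) ≥ α||u||_{H^1}² reads (1−α)∫(u')² ≥ (α−c)∫u². Any admissible α is ≤ 1 (rapidly oscillating u have ∫u²/∫(u')² → 0), and α = 1 would force 0 ≥ (1−c)∫u², impossible since c < 1; so 1−α > 0. By the sharp Poincaré inequality on H^1_0 of an interval of length L, ∫(u')² ≥ (π/L)²∫u² with equality for the first sine mode sin(π(x−x₀)/L) (x₀ the left endpoint), so the inequality holds for all u iff (1−α)(π/L)² ≥ α − c, i.e. α ≤ ((π/L)² + c)/((π/L)² + 1) = (1 + c(L/π)²)/(1 + (L/π)²). (Direct route, valid since c ≤ 0: Poincaré gives c∫u² ≥ c(L/π)²∫(u')², so a(u,u) ≥ (1 + c(L/π)²)∫(u')², while ||u||_{H^1}² ≤ (1 + (L/π)²)∫(u')²; dividing yields the same α.) With (π/L)² = 4*π^2 and c = -71/4, the largest admissible constant is α = ((π/L)² + c)/((π/L)² + 1).
Simplifying, α = (-71 + 16*π^2)/(4*(1 + 4*π^2)).


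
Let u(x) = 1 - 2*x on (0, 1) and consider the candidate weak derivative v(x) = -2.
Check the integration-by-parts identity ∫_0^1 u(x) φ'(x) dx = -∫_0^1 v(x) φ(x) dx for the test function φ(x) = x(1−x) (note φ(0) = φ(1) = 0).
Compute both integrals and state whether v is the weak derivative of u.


LHS = 1/3, RHS = 1/3. Yes, v = u' weakly.

u(x) = 1 - 2*x, classical derivative u'(x) = -2.
φ(x) = x(1−x), so φ'(x) = 1 - 2*x.
Note φ(0) = φ(1) = 0, so the boundary term u·φ vanishes.
LHS = ∫_0^1 u(x) φ'(x) dx = ∫_0^1 (4*x^2 - 4*x + 1) dx. Term by term:
  ∫_0^1 4*x^2 dx = 4/3;  ∫_0^1 -4*x dx = -2;  ∫_0^1 1 dx = 1.
Sum: 4/3 − 2 + 1 = 1/3.
So LHS = 1/3.
∫_0^1 v(x) φ(x) dx = ∫_0^1 (2*x^2 - 2*x) dx. Term by term:
  ∫_0^1 2*x^2 dx = 2/3;  ∫_0^1 -2*x dx = -1.
Sum: 2/3 − 1 = -1/3.
So RHS = -∫_0^1 v(x) φ(x) dx = 1/3.
LHS = RHS, so the identity holds for this test φ.
Moreover u is smooth here and v(x) = u'(x) = -2 pointwise, so the identity holds for every test function. Hence v is the weak derivative of u.


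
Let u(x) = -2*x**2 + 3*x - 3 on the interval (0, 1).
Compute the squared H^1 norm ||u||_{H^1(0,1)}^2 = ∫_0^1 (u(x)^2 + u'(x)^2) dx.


||u||_{H^1}^2 = 107/15

The H^1 norm (squared) on an interval (0, L) is
  ||u||_{H^1}^2 = ∫_0^L u(x)^2 dx + ∫_0^L u'(x)^2 dx.
Compute u'(x) = 3 - 4*x.
Then u(x)^2 = 4*x**4 - 12*x**3 + 21*x**2 - 18*x + 9 and u'(x)^2 = 16*x**2 - 24*x + 9.
Integrate each monomial from 0 to 1 using ∫_0^1 c·x^n dx = c·1^(n+1)/(n+1):
  ∫_0^1 u(x)^2 dx = ∫_0^1 (4*x^4 - 12*x^3 + 21*x^2 - 18*x + 9) dx. Term by term:
    ∫_0^1 4*x^4 dx = 4/5;  ∫_0^1 -12*x^3 dx = -3;  ∫_0^1 21*x^2 dx = 7;
    ∫_0^1 -18*x dx = -9;  ∫_0^1 9 dx = 9.
  Sum: 4/5 − 3 + 7 − 9 + 9 = 24/5.
  ∫_0^1 u'(x)^2 dx = ∫_0^1 (16*x^2 - 24*x + 9) dx. Term by term:
    ∫_0^1 16*x^2 dx = 16/3;  ∫_0^1 -24*x dx = -12;  ∫_0^1 9 dx = 9.
  Sum: 16/3 − 12 + 9 = 7/3.
Adding: ||u||_{H^1}^2 = 24/5 + 7/3 = 107/15.


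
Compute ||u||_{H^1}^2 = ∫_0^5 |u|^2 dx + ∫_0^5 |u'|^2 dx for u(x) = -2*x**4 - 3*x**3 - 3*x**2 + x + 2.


||u||_{H^1}^2 = 184803650/63

The H^1 norm (squared) on an interval (0, L) is
  ||u||_{H^1}^2 = ∫_0^L u(x)^2 dx + ∫_0^L u'(x)^2 dx.
Compute u'(x) = -8*x**3 - 9*x**2 - 6*x + 1.
Then u(x)^2 = 4*x**8 + 12*x**7 + 21*x**6 + 14*x**5 - 5*x**4 - 18*x**3 - 11*x**2 + 4*x + 4 and u'(x)^2 = 64*x**6 + 144*x**5 + 177*x**4 + 92*x**3 + 18*x**2 - 12*x + 1.
Integrate each monomial from 0 to 5 using ∫_0^5 c·x^n dx = c·5^(n+1)/(n+1):
  ∫_0^5 u(x)^2 dx = ∫_0^5 (4*x^8 + 12*x^7 + 21*x^6 + 14*x^5 - 5*x^4 - 18*x^3 - 11*x^2 + 4*x + 4) dx. Term by term:
    ∫_0^5 4*x^8 dx = 7812500/9;  ∫_0^5 12*x^7 dx = 1171875/2;  ∫_0^5 21*x^6 dx = 234375;
    ∫_0^5 14*x^5 dx = 109375/3;  ∫_0^5 -5*x^4 dx = -3125;  ∫_0^5 -18*x^3 dx = -5625/2;
    ∫_0^5 -11*x^2 dx = -1375/3;  ∫_0^5 4*x dx = 50;  ∫_0^5 4 dx = 20.
  Sum: 7812500/9 + 1171875/2 + 234375 + 109375/3 − 3125 − 5625/2 − 1375/3 + 50 + 20 = 15466505/9.
  ∫_0^5 u'(x)^2 dx = ∫_0^5 (64*x^6 + 144*x^5 + 177*x^4 + 92*x^3 + 18*x^2 - 12*x + 1) dx. Term by term:
    ∫_0^5 64*x^6 dx = 5000000/7;  ∫_0^5 144*x^5 dx = 375000;  ∫_0^5 177*x^4 dx = 110625;
    ∫_0^5 92*x^3 dx = 14375;  ∫_0^5 18*x^2 dx = 750;  ∫_0^5 -12*x dx = -150;
    ∫_0^5 1 dx = 5.
  Sum: 5000000/7 + 375000 + 110625 + 14375 + 750 − 150 + 5 = 8504235/7.
Adding: ||u||_{H^1}^2 = 15466505/9 + 8504235/7 = 184803650/63.


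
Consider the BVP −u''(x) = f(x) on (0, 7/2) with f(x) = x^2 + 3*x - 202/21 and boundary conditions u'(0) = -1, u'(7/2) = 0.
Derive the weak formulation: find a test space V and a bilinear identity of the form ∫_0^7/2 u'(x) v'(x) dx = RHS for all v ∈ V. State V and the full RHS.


V = H^1(0, 7/2) (v unrestricted at boundary; u is determined up to an additive constant); weak form: ∫_0^7/2 u'v' dx = ∫_0^7/2 (x^2 + 3*x - 202/21) v dx + v(0) for all v ∈ V.

Multiply both sides by a test function v and integrate from 0 to 7/2:
  ∫_0^7/2 −u''(x) v(x) dx = ∫_0^7/2 f(x) v(x) dx.
Integrate the LHS by parts once:
  ∫_0^7/2 −u'' v dx = −[u'(x) v(x)]_0^7/2 + ∫_0^7/2 u'(x) v'(x) dx.
Thus ∫_0^7/2 u'(x) v'(x) dx = ∫_0^7/2 f(x) v(x) dx + [u'(x) v(x)]_0^7/2.
Choose V so that boundary terms are either known or forced to vanish.
u has inhomogeneous Neumann u'(0) = -1, u'(7/2) = 0. [u' v]_0^7/2 = (0)·v(7/2) − (-1)·v(0) = v(0). Take V = H^1(0, 7/2); boundary term becomes part of RHS.
Weak formulation: find u (satisfying any essential BC) such that ∫_0^7/2 u'(x) v'(x) dx = ∫_0^7/2 f v dx + v(0) for all v ∈ V (Neumann data are natural BCs: they enter the RHS as boundary terms).
Substituting f(x) = x^2 + 3*x - 202/21, the right-hand side is ∫_0^7/2 (x^2 + 3*x - 202/21) v dx + v(0).
Compatibility check (pure Neumann): taking v ≡ 1 ∈ V gives 0 = ∫_0^7/2 f dx + (0) − (-1), i.e. ∫_0^7/2 f dx must equal u'(0) − u'(7/2) = -1. Indeed ∫_0^7/2 (x^2 + 3*x - 202/21) dx = -1, so the data are compatible. The solution is then unique only up to an additive constant (fix it e.g. by requiring ∫_0^7/2 u dx = 0).


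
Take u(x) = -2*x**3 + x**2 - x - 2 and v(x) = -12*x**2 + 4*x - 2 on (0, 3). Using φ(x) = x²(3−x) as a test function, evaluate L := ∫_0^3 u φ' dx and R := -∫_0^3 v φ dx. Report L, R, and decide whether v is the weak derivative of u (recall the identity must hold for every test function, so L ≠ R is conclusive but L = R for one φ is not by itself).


LHS = 513/4, RHS = 513/2. No, v is not the weak derivative of u.

u(x) = -2*x**3 + x**2 - x - 2, classical derivative u'(x) = -6*x**2 + 2*x - 1.
φ(x) = x²(3−x), so φ'(x) = 3*x*(2 - x).
Note φ(0) = φ(3) = 0, so the boundary term u·φ vanishes.
LHS = ∫_0^3 u(x) φ'(x) dx = ∫_0^3 (6*x^5 - 15*x^4 + 9*x^3 - 12*x) dx. Term by term:
  ∫_0^3 6*x^5 dx = 729;  ∫_0^3 -15*x^4 dx = -729;  ∫_0^3 9*x^3 dx = 729/4;
  ∫_0^3 -12*x dx = -54.
Sum: 729 − 729 + 729/4 − 54 = 513/4.
So LHS = 513/4.
∫_0^3 v(x) φ(x) dx = ∫_0^3 (12*x^5 - 40*x^4 + 14*x^3 - 6*x^2) dx. Term by term:
  ∫_0^3 12*x^5 dx = 1458;  ∫_0^3 -40*x^4 dx = -1944;  ∫_0^3 14*x^3 dx = 567/2;
  ∫_0^3 -6*x^2 dx = -54.
Sum: 1458 − 1944 + 567/2 − 54 = -513/2.
So RHS = -∫_0^3 v(x) φ(x) dx = 513/2.
LHS − RHS = -513/4 ≠ 0, so the identity fails.
(For a valid weak derivative the identity must hold for EVERY test function, in particular this one. The failure shows v is NOT the weak derivative of u.)
Correct weak derivative would be u'(x) = -6*x**2 + 2*x - 1.


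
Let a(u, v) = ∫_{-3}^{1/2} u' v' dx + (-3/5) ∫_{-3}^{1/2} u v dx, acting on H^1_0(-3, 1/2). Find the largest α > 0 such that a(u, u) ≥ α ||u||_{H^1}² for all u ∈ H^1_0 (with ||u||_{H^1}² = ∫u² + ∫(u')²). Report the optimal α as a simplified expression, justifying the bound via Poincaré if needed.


α = (-147 + 20*π^2)/(5*(4*π^2 + 49))

Coercivity of a(·,·) on H^1_0(-3, 1/2) means a(u, u) ≥ α ||u||_{H^1}² for every u ∈ H^1_0.
The interval has length L = 7/2, and Poincaré/coercivity depend only on L. Here a(u, u) = ∫(u')² + (-3/5)·∫u².
Here c = -3/5 < 0 with |c| < (π/L)² = 4*π^2/49, so coercivity still holds. The condition a(u,u) ≥ α||u||_{H^1}² reads (1−α)∫(u')² ≥ (α−c)∫u². Any admissible α is ≤ 1 (rapidly oscillating u have ∫u²/∫(u')² → 0), and α = 1 would force 0 ≥ (1−c)∫u², impossible since c < 1; so 1−α > 0. By the sharp Poincaré inequality on H^1_0 of an interval of length L, ∫(u')² ≥ (π/L)²∫u² with equality for the first sine mode sin(π(x−x₀)/L) (x₀ the left endpoint), so the inequality holds for all u iff (1−α)(π/L)² ≥ α − c, i.e. α ≤ ((π/L)² + c)/((π/L)² + 1) = (1 + c(L/π)²)/(1 + (L/π)²). (Direct route, valid since c ≤ 0: Poincaré gives c∫u² ≥ c(L/π)²∫(u')², so a(u,u) ≥ (1 + c(L/π)²)∫(u')², while ||u||_{H^1}² ≤ (1 + (L/π)²)∫(u')²; dividing yields the same α.) With (π/L)² = 4*π^2/49 and c = -3/5, the largest admissible constant is α = ((π/L)² + c)/((π/L)² + 1).
Simplifying, α = (-147 + 20*π^2)/(5*(4*π^2 + 49)).


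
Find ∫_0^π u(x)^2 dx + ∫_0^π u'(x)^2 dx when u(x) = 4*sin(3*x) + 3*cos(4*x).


||u||_{H^1(0,π)}^2 = -2448/7 + 313*π/2

u'(x) = -12*sin(4*x) + 12*cos(3*x).
Expand u² and (u')² and integrate term by term on (0, π), using: for integers n ≥ 1, ∫_0^π sin²(nx) dx = ∫_0^π cos²(nx) dx = π/2; for n ≠ n', ∫_0^π sin(nx)sin(n'x) dx = ∫_0^π cos(nx)cos(n'x) dx = 0; and by product-to-sum, ∫_0^π sin(nx)cos(n'x) dx = ½∫_0^π [sin((n+n')x) + sin((n−n')x)] dx, which is 0 when n+n' is even and 2n/(n²−n'²) when n+n' is odd (it need not vanish on (0, π)).
  u² squared terms: (3)²·∫cos(4x)² dx = 9·π/2 = 9*π/2;  (4)²·∫sin(3x)² dx = 16·π/2 = 8*π.
  u² cross terms: 2·(3)·(4)·∫cos(4x)·sin(3x) dx = 24·(-6/7) = -144/7.
  So ∫_0^π u² dx = 9*π/2 + 8*π − 144/7 = -144/7 + 25*π/2.
  (u')² squared terms: (-12)²·∫sin(4x)² dx = 144·π/2 = 72*π;  (12)²·∫cos(3x)² dx = 144·π/2 = 72*π.
  (u')² cross terms: 2·(-12)·(12)·∫sin(4x)·cos(3x) dx = -288·(8/7) = -2304/7.
  So ∫_0^π (u')² dx = 72*π + 72*π − 2304/7 = -2304/7 + 144*π.
||u||_{H^1}^2 = (-144/7 + 25*π/2) + (-2304/7 + 144*π) = -2448/7 + 313*π/2.


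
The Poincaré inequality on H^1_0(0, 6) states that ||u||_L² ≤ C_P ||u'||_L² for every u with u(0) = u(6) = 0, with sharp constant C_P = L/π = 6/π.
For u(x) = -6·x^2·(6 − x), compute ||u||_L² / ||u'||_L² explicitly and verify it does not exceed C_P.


||u||_L² / ||u'||_L² = 3*sqrt(14)/7 < C_P = 6/π.

u(x) = -6·x^2·(6 − x), so u'(x) = 18*x*(x - 4).
u(x) = -6·x^2·(6 − x) vanishes at x = 0 and x = 6, so u ∈ H^1_0(0, 6). Differentiate via the product rule and integrate the resulting polynomials term by term.
  ∫_0^6 u² dx = ∫_0^6 (36*x^6 - 432*x^5 + 1296*x^4) dx. Term by term:
    ∫_0^6 36*x^6 dx = 10077696/7;  ∫_0^6 -432*x^5 dx = -3359232;  ∫_0^6 1296*x^4 dx = 10077696/5.
  Sum: 10077696/7 − 3359232 + 10077696/5 = 3359232/35.
  ∫_0^6 (u')² dx = ∫_0^6 (324*x^4 - 2592*x^3 + 5184*x^2) dx. Term by term:
    ∫_0^6 324*x^4 dx = 2519424/5;  ∫_0^6 -2592*x^3 dx = -839808;  ∫_0^6 5184*x^2 dx = 373248.
  Sum: 2519424/5 − 839808 + 373248 = 186624/5.
∫_0^6 u² dx = 3359232/35, so ||u||_L² = 1296*sqrt(70)/35.
∫_0^6 (u')² dx = 186624/5, so ||u'||_L² = 432*sqrt(5)/5.
Ratio ||u||_L² / ||u'||_L² = 3*sqrt(14)/7.
Sharp Poincaré constant on H^1_0(0, 6) is C_P = L/π = 6/π, achieved by sin(π/6·x).
A polynomial bump cannot attain the sharp Poincaré constant (only the first sine eigenfunction does), so the ratio is strictly less than C_P, consistent with ||u||_L² ≤ C_P ||u'||_L².


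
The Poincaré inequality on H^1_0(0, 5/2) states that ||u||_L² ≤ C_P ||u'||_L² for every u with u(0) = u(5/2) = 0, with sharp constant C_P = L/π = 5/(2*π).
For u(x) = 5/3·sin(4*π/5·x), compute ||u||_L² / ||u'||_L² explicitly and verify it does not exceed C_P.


||u||_L² / ||u'||_L² = 5/(4*π) < C_P = 5/(2*π).

u(x) = 5/3·sin(4*π/5·x), so u'(x) = 4*π*cos(4*π*x/5)/3.
Writing u(x) = A·sin(kπx/L) with A = 5/3 and k = 2, use ∫_0^L sin²(kπx/L) dx = L/2 and ∫_0^L cos²(kπx/L) dx = L/2.
u² = 25/9·sin²(4*π/5·x) and (u')² = 16*π^2/9·cos²(4*π/5·x), and each of sin², cos² integrates to L/2 = 5/4 over (0, 5/2).
∫_0^5/2 u² dx = 125/36, so ||u||_L² = 5*sqrt(5)/6.
∫_0^5/2 (u')² dx = 20*π^2/9, so ||u'||_L² = 2*sqrt(5)*π/3.
Ratio ||u||_L² / ||u'||_L² = 5/(4*π).
Sharp Poincaré constant on H^1_0(0, 5/2) is C_P = L/π = 5/(2*π), achieved by sin(2*π/5·x).
This is the k = 2 harmonic; the ratio L/(kπ) is strictly less than C_P = L/π, consistent with the sharp inequality ||u||_L² ≤ C_P ||u'||_L².


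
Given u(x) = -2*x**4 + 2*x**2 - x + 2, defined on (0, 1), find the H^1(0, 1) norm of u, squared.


||u||_{H^1}^2 = 263/45

The H^1 norm (squared) on an interval (0, L) is
  ||u||_{H^1}^2 = ∫_0^L u(x)^2 dx + ∫_0^L u'(x)^2 dx.
Compute u'(x) = -8*x**3 + 4*x - 1.
Then u(x)^2 = 4*x**8 - 8*x**6 + 4*x**5 - 4*x**4 - 4*x**3 + 9*x**2 - 4*x + 4 and u'(x)^2 = 64*x**6 - 64*x**4 + 16*x**3 + 16*x**2 - 8*x + 1.
Integrate each monomial from 0 to 1 using ∫_0^1 c·x^n dx = c·1^(n+1)/(n+1):
  ∫_0^1 u(x)^2 dx = ∫_0^1 (4*x^8 - 8*x^6 + 4*x^5 - 4*x^4 - 4*x^3 + 9*x^2 - 4*x + 4) dx. Term by term:
    ∫_0^1 4*x^8 dx = 4/9;  ∫_0^1 -8*x^6 dx = -8/7;  ∫_0^1 4*x^5 dx = 2/3;
    ∫_0^1 -4*x^4 dx = -4/5;  ∫_0^1 -4*x^3 dx = -1;  ∫_0^1 9*x^2 dx = 3;
    ∫_0^1 -4*x dx = -2;  ∫_0^1 4 dx = 4.
  Sum: 4/9 − 8/7 + 2/3 − 4/5 − 1 + 3 − 2 + 4 = 998/315.
  ∫_0^1 u'(x)^2 dx = ∫_0^1 (64*x^6 - 64*x^4 + 16*x^3 + 16*x^2 - 8*x + 1) dx. Term by term:
    ∫_0^1 64*x^6 dx = 64/7;  ∫_0^1 -64*x^4 dx = -64/5;  ∫_0^1 16*x^3 dx = 4;
    ∫_0^1 16*x^2 dx = 16/3;  ∫_0^1 -8*x dx = -4;  ∫_0^1 1 dx = 1.
  Sum: 64/7 − 64/5 + 4 + 16/3 − 4 + 1 = 281/105.
Adding: ||u||_{H^1}^2 = 998/315 + 281/105 = 263/45.


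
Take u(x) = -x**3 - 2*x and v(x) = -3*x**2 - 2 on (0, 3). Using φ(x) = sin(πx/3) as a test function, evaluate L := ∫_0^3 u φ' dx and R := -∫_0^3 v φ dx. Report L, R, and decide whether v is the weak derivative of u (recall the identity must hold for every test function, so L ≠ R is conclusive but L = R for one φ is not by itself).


LHS = -324/π^3 + 93/π, RHS = -324/π^3 + 93/π. Yes, v = u' weakly.

u(x) = -x**3 - 2*x, classical derivative u'(x) = -3*x**2 - 2.
φ(x) = sin(πx/3), so φ'(x) = π*cos(π*x/3)/3.
Note φ(0) = φ(3) = 0, so the boundary term u·φ vanishes.
LHS = ∫_0^3 u(x) φ'(x) dx = ∫_0^3 (-π*x^3*cos(π*x/3)/3 - 2*π*x*cos(π*x/3)/3) dx. Term by term:
  ∫_0^3 -2*π*x*cos(π*x/3)/3 dx = 12/π;  ∫_0^3 -π*x^3*cos(π*x/3)/3 dx = -324/π^3 + 81/π.
Sum: 12/π + -324/π^3 + 81/π = -324/π^3 + 93/π.
So LHS = -324/π^3 + 93/π.
∫_0^3 v(x) φ(x) dx = ∫_0^3 (-3*x^2*sin(π*x/3) - 2*sin(π*x/3)) dx. Term by term:
  ∫_0^3 -2*sin(π*x/3) dx = -12/π;  ∫_0^3 -3*x^2*sin(π*x/3) dx = -81/π + 324/π^3.
Sum: -12/π + -81/π + 324/π^3 = -93/π + 324/π^3.
So RHS = -∫_0^3 v(x) φ(x) dx = -324/π^3 + 93/π.
LHS = RHS, so the identity holds for this test φ.
Moreover u is smooth here and v(x) = u'(x) = -3*x**2 - 2 pointwise, so the identity holds for every test function. Hence v is the weak derivative of u.


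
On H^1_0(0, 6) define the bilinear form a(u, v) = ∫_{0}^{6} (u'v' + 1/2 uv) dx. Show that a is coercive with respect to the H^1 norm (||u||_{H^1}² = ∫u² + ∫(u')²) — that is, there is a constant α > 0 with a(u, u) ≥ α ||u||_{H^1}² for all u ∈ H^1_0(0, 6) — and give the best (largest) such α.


α = (π^2 + 18)/(π^2 + 36)

Coercivity of a(·,·) on H^1_0(0, 6) means a(u, u) ≥ α ||u||_{H^1}² for every u ∈ H^1_0.
The interval has length L = 6, and Poincaré/coercivity depend only on L. Here a(u, u) = ∫(u')² + (1/2)·∫u².
Here 0 < c = 1/2 < 1. The condition a(u,u) ≥ α||u||_{H^1}² reads (1−α)∫(u')² ≥ (α−c)∫u². Any admissible α is ≤ 1 (rapidly oscillating u have ∫u²/∫(u')² → 0), and α = 1 would force 0 ≥ (1−c)∫u², impossible since c < 1; so 1−α > 0. By the sharp Poincaré inequality on H^1_0 of an interval of length L, ∫(u')² ≥ (π/L)²∫u² with equality for the first sine mode sin(π(x−x₀)/L) (x₀ the left endpoint), so the inequality holds for all u iff (1−α)(π/L)² ≥ α − c, i.e. α ≤ ((π/L)² + c)/((π/L)² + 1) = (1 + c(L/π)²)/(1 + (L/π)²). With (π/L)² = π^2/36 and c = 1/2, the largest admissible constant is α = ((π/L)² + c)/((π/L)² + 1).
Simplifying, α = (π^2 + 18)/(π^2 + 36).


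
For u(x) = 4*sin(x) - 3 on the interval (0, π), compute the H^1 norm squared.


||u||_{H^1(0,π)}^2 = -48 + 25*π

u'(x) = 4*cos(x).
Expand u² and (u')² and integrate term by term on (0, π), using: for integers n ≥ 1, ∫_0^π sin²(nx) dx = ∫_0^π cos²(nx) dx = π/2; for n ≠ n', ∫_0^π sin(nx)sin(n'x) dx = ∫_0^π cos(nx)cos(n'x) dx = 0; and by product-to-sum, ∫_0^π sin(nx)cos(n'x) dx = ½∫_0^π [sin((n+n')x) + sin((n−n')x)] dx, which is 0 when n+n' is even and 2n/(n²−n'²) when n+n' is odd (it need not vanish on (0, π)). For the constant mode: ∫_0^π 1 dx = π, ∫_0^π cos(nx) dx = 0, ∫_0^π sin(nx) dx = (1−(−1)^n)/n.
  u² squared terms: (-3)²·∫1 dx = 9·π = 9*π;  (4)²·∫sin(x)² dx = 16·π/2 = 8*π.
  u² cross terms: 2·(-3)·(4)·∫1·sin(x) dx = -24·(2) = -48.
  So ∫_0^π u² dx = 9*π + 8*π − 48 = -48 + 17*π.
  (u')² squared terms: (4)²·∫cos(x)² dx = 16·π/2 = 8*π.
  So ∫_0^π (u')² dx = 8*π.
||u||_{H^1}^2 = (-48 + 17*π) + (8*π) = -48 + 25*π.


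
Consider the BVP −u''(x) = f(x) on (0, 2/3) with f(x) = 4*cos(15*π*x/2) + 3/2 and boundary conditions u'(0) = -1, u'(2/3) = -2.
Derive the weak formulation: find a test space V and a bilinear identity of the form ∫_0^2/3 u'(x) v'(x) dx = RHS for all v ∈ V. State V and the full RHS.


V = H^1(0, 2/3) (v unrestricted at boundary; u is determined up to an additive constant); weak form: ∫_0^2/3 u'v' dx = ∫_0^2/3 (4*cos(15*π*x/2) + 3/2) v dx − 2·v(2/3) + v(0) for all v ∈ V.

Multiply both sides by a test function v and integrate from 0 to 2/3:
  ∫_0^2/3 −u''(x) v(x) dx = ∫_0^2/3 f(x) v(x) dx.
Integrate the LHS by parts once:
  ∫_0^2/3 −u'' v dx = −[u'(x) v(x)]_0^2/3 + ∫_0^2/3 u'(x) v'(x) dx.
Thus ∫_0^2/3 u'(x) v'(x) dx = ∫_0^2/3 f(x) v(x) dx + [u'(x) v(x)]_0^2/3.
Choose V so that boundary terms are either known or forced to vanish.
u has inhomogeneous Neumann u'(0) = -1, u'(2/3) = -2. [u' v]_0^2/3 = (-2)·v(2/3) − (-1)·v(0) = − 2·v(2/3) + v(0). Take V = H^1(0, 2/3); boundary term becomes part of RHS.
Weak formulation: find u (satisfying any essential BC) such that ∫_0^2/3 u'(x) v'(x) dx = ∫_0^2/3 f v dx − 2·v(2/3) + v(0) for all v ∈ V (Neumann data are natural BCs: they enter the RHS as boundary terms).
Substituting f(x) = 4*cos(15*π*x/2) + 3/2, the right-hand side is ∫_0^2/3 (4*cos(15*π*x/2) + 3/2) v dx − 2·v(2/3) + v(0).
Compatibility check (pure Neumann): taking v ≡ 1 ∈ V gives 0 = ∫_0^2/3 f dx + (-2) − (-1), i.e. ∫_0^2/3 f dx must equal u'(0) − u'(2/3) = 1. Indeed ∫_0^2/3 (4*cos(15*π*x/2) + 3/2) dx = 1, so the data are compatible. The solution is then unique only up to an additive constant (fix it e.g. by requiring ∫_0^2/3 u dx = 0).


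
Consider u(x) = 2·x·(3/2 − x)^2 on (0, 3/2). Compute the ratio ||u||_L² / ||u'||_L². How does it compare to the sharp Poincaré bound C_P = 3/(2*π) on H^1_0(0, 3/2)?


||u||_L² / ||u'||_L² = 3*sqrt(14)/28 < C_P = 3/(2*π).

u(x) = 2·x·(3/2 − x)^2, so u'(x) = 3*(x - 3/2)*(2*x - 1).
u(x) = 2·x·(3/2 − x)^2 vanishes at x = 0 and x = 3/2, so u ∈ H^1_0(0, 3/2). Differentiate via the product rule and integrate the resulting polynomials term by term.
  ∫_0^3/2 u² dx = ∫_0^3/2 (4*x^6 - 24*x^5 + 54*x^4 - 54*x^3 + 81*x^2/4) dx. Term by term:
    ∫_0^3/2 4*x^6 dx = 2187/224;  ∫_0^3/2 -24*x^5 dx = -729/16;  ∫_0^3/2 54*x^4 dx = 6561/80;
    ∫_0^3/2 -54*x^3 dx = -2187/32;  ∫_0^3/2 81*x^2/4 dx = 729/32.
  Sum: 2187/224 − 729/16 + 6561/80 − 2187/32 + 729/32 = 729/1120.
  ∫_0^3/2 (u')² dx = ∫_0^3/2 (36*x^4 - 144*x^3 + 198*x^2 - 108*x + 81/4) dx. Term by term:
    ∫_0^3/2 36*x^4 dx = 2187/40;  ∫_0^3/2 -144*x^3 dx = -729/4;  ∫_0^3/2 198*x^2 dx = 891/4;
    ∫_0^3/2 -108*x dx = -243/2;  ∫_0^3/2 81/4 dx = 243/8.
  Sum: 2187/40 − 729/4 + 891/4 − 243/2 + 243/8 = 81/20.
∫_0^3/2 u² dx = 729/1120, so ||u||_L² = 27*sqrt(70)/280.
∫_0^3/2 (u')² dx = 81/20, so ||u'||_L² = 9*sqrt(5)/10.
Ratio ||u||_L² / ||u'||_L² = 3*sqrt(14)/28.
Sharp Poincaré constant on H^1_0(0, 3/2) is C_P = L/π = 3/(2*π), achieved by sin(2*π/3·x).
A polynomial bump cannot attain the sharp Poincaré constant (only the first sine eigenfunction does), so the ratio is strictly less than C_P, consistent with ||u||_L² ≤ C_P ||u'||_L².


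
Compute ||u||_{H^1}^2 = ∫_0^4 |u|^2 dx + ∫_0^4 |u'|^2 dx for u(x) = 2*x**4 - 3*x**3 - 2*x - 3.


||u||_{H^1}^2 = 32128412/315

The H^1 norm (squared) on an interval (0, L) is
  ||u||_{H^1}^2 = ∫_0^L u(x)^2 dx + ∫_0^L u'(x)^2 dx.
Compute u'(x) = 8*x**3 - 9*x**2 - 2.
Then u(x)^2 = 4*x**8 - 12*x**7 + 9*x**6 - 8*x**5 + 18*x**3 + 4*x**2 + 12*x + 9 and u'(x)^2 = 64*x**6 - 144*x**5 + 81*x**4 - 32*x**3 + 36*x**2 + 4.
Integrate each monomial from 0 to 4 using ∫_0^4 c·x^n dx = c·4^(n+1)/(n+1):
  ∫_0^4 u(x)^2 dx = ∫_0^4 (4*x^8 - 12*x^7 + 9*x^6 - 8*x^5 + 18*x^3 + 4*x^2 + 12*x + 9) dx. Term by term:
    ∫_0^4 4*x^8 dx = 1048576/9;  ∫_0^4 -12*x^7 dx = -98304;  ∫_0^4 9*x^6 dx = 147456/7;
    ∫_0^4 -8*x^5 dx = -16384/3;  ∫_0^4 18*x^3 dx = 1152;  ∫_0^4 4*x^2 dx = 256/3;
    ∫_0^4 12*x dx = 96;  ∫_0^4 9 dx = 36.
  Sum: 1048576/9 − 98304 + 147456/7 − 16384/3 + 1152 + 256/3 + 96 + 36 = 2216188/63.
  ∫_0^4 u'(x)^2 dx = ∫_0^4 (64*x^6 - 144*x^5 + 81*x^4 - 32*x^3 + 36*x^2 + 4) dx. Term by term:
    ∫_0^4 64*x^6 dx = 1048576/7;  ∫_0^4 -144*x^5 dx = -98304;  ∫_0^4 81*x^4 dx = 82944/5;
    ∫_0^4 -32*x^3 dx = -2048;  ∫_0^4 36*x^2 dx = 768;  ∫_0^4 4 dx = 16.
  Sum: 1048576/7 − 98304 + 82944/5 − 2048 + 768 + 16 = 2338608/35.
Adding: ||u||_{H^1}^2 = 2216188/63 + 2338608/35 = 32128412/315.


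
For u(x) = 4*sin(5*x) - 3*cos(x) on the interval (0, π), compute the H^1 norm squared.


||u||_{H^1(0,π)}^2 = 217*π

u'(x) = 3*sin(x) + 20*cos(5*x).
Expand u² and (u')² and integrate term by term on (0, π), using: for integers n ≥ 1, ∫_0^π sin²(nx) dx = ∫_0^π cos²(nx) dx = π/2; for n ≠ n', ∫_0^π sin(nx)sin(n'x) dx = ∫_0^π cos(nx)cos(n'x) dx = 0; and by product-to-sum, ∫_0^π sin(nx)cos(n'x) dx = ½∫_0^π [sin((n+n')x) + sin((n−n')x)] dx, which is 0 when n+n' is even and 2n/(n²−n'²) when n+n' is odd (it need not vanish on (0, π)).
  u² squared terms: (-3)²·∫cos(x)² dx = 9·π/2 = 9*π/2;  (4)²·∫sin(5x)² dx = 16·π/2 = 8*π.
  u² cross terms: 2·(-3)·(4)·∫cos(x)·sin(5x) dx = -24·(0) = 0.
  So ∫_0^π u² dx = 9*π/2 + 8*π + 0 = 25*π/2.
  (u')² squared terms: (3)²·∫sin(x)² dx = 9·π/2 = 9*π/2;  (20)²·∫cos(5x)² dx = 400·π/2 = 200*π.
  (u')² cross terms: 2·(3)·(20)·∫sin(x)·cos(5x) dx = 120·(0) = 0.
  So ∫_0^π (u')² dx = 9*π/2 + 200*π + 0 = 409*π/2.
||u||_{H^1}^2 = (25*π/2) + (409*π/2) = 217*π.


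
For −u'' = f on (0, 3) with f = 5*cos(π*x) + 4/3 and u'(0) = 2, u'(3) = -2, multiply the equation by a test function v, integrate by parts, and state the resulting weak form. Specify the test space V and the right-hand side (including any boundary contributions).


V = H^1(0, 3) (v unrestricted at boundary; u is determined up to an additive constant); weak form: ∫_0^3 u'v' dx = ∫_0^3 (5*cos(π*x) + 4/3) v dx − 2·v(3) − 2·v(0) for all v ∈ V.

Multiply both sides by a test function v and integrate from 0 to 3:
  ∫_0^3 −u''(x) v(x) dx = ∫_0^3 f(x) v(x) dx.
Integrate the LHS by parts once:
  ∫_0^3 −u'' v dx = −[u'(x) v(x)]_0^3 + ∫_0^3 u'(x) v'(x) dx.
Thus ∫_0^3 u'(x) v'(x) dx = ∫_0^3 f(x) v(x) dx + [u'(x) v(x)]_0^3.
Choose V so that boundary terms are either known or forced to vanish.
u has inhomogeneous Neumann u'(0) = 2, u'(3) = -2. [u' v]_0^3 = (-2)·v(3) − (2)·v(0) = − 2·v(3) − 2·v(0). Take V = H^1(0, 3); boundary term becomes part of RHS.
Weak formulation: find u (satisfying any essential BC) such that ∫_0^3 u'(x) v'(x) dx = ∫_0^3 f v dx − 2·v(3) − 2·v(0) for all v ∈ V (Neumann data are natural BCs: they enter the RHS as boundary terms).
Substituting f(x) = 5*cos(π*x) + 4/3, the right-hand side is ∫_0^3 (5*cos(π*x) + 4/3) v dx − 2·v(3) − 2·v(0).
Compatibility check (pure Neumann): taking v ≡ 1 ∈ V gives 0 = ∫_0^3 f dx + (-2) − (2), i.e. ∫_0^3 f dx must equal u'(0) − u'(3) = 4. Indeed ∫_0^3 (5*cos(π*x) + 4/3) dx = 4, so the data are compatible. The solution is then unique only up to an additive constant (fix it e.g. by requiring ∫_0^3 u dx = 0).


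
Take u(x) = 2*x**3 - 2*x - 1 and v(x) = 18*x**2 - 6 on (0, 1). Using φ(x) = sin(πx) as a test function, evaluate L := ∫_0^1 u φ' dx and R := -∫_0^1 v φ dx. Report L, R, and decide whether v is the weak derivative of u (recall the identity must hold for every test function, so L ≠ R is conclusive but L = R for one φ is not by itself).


LHS = -2/π + 24/π^3, RHS = -6/π + 72/π^3. No, v is not the weak derivative of u.

u(x) = 2*x**3 - 2*x - 1, classical derivative u'(x) = 6*x**2 - 2.
φ(x) = sin(πx), so φ'(x) = π*cos(π*x).
Note φ(0) = φ(1) = 0, so the boundary term u·φ vanishes.
LHS = ∫_0^1 u(x) φ'(x) dx = ∫_0^1 (2*π*x^3*cos(π*x) - 2*π*x*cos(π*x) - π*cos(π*x)) dx. Term by term:
  ∫_0^1 -π*cos(π*x) dx = 0;  ∫_0^1 -2*π*x*cos(π*x) dx = 4/π;  ∫_0^1 2*π*x^3*cos(π*x) dx = -6/π + 24/π^3.
Sum: 0 + 4/π + -6/π + 24/π^3 = -2/π + 24/π^3.
So LHS = -2/π + 24/π^3.
∫_0^1 v(x) φ(x) dx = ∫_0^1 (18*x^2*sin(π*x) - 6*sin(π*x)) dx. Term by term:
  ∫_0^1 -6*sin(π*x) dx = -12/π;  ∫_0^1 18*x^2*sin(π*x) dx = -72/π^3 + 18/π.
Sum: -12/π + -72/π^3 + 18/π = -72/π^3 + 6/π.
So RHS = -∫_0^1 v(x) φ(x) dx = -6/π + 72/π^3.
LHS − RHS = -48/π^3 + 4/π ≠ 0, so the identity fails.
(For a valid weak derivative the identity must hold for EVERY test function, in particular this one. The failure shows v is NOT the weak derivative of u.)
Correct weak derivative would be u'(x) = 6*x**2 - 2.


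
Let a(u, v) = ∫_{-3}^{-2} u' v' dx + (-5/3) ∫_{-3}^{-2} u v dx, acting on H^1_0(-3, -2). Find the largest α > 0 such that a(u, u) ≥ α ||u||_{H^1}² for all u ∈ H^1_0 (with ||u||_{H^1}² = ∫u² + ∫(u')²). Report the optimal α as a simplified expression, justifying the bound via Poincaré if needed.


α = (-5/3 + π^2)/(1 + π^2)

Coercivity of a(·,·) on H^1_0(-3, -2) means a(u, u) ≥ α ||u||_{H^1}² for every u ∈ H^1_0.
The interval has length L = 1, and Poincaré/coercivity depend only on L. Here a(u, u) = ∫(u')² + (-5/3)·∫u².
Here c = -5/3 < 0 with |c| < (π/L)² = π^2, so coercivity still holds. The condition a(u,u) ≥ α||u||_{H^1}² reads (1−α)∫(u')² ≥ (α−c)∫u². Any admissible α is ≤ 1 (rapidly oscillating u have ∫u²/∫(u')² → 0), and α = 1 would force 0 ≥ (1−c)∫u², impossible since c < 1; so 1−α > 0. By the sharp Poincaré inequality on H^1_0 of an interval of length L, ∫(u')² ≥ (π/L)²∫u² with equality for the first sine mode sin(π(x−x₀)/L) (x₀ the left endpoint), so the inequality holds for all u iff (1−α)(π/L)² ≥ α − c, i.e. α ≤ ((π/L)² + c)/((π/L)² + 1) = (1 + c(L/π)²)/(1 + (L/π)²). (Direct route, valid since c ≤ 0: Poincaré gives c∫u² ≥ c(L/π)²∫(u')², so a(u,u) ≥ (1 + c(L/π)²)∫(u')², while ||u||_{H^1}² ≤ (1 + (L/π)²)∫(u')²; dividing yields the same α.) With (π/L)² = π^2 and c = -5/3, the largest admissible constant is α = ((π/L)² + c)/((π/L)² + 1).
Simplifying, α = (-5/3 + π^2)/(1 + π^2).


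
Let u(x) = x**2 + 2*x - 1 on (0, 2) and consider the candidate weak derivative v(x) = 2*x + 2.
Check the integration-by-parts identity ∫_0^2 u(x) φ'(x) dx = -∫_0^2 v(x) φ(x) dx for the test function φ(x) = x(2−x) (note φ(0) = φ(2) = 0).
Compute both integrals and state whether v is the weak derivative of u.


LHS = -16/3, RHS = -16/3. Yes, v = u' weakly.

u(x) = x**2 + 2*x - 1, classical derivative u'(x) = 2*x + 2.
φ(x) = x(2−x), so φ'(x) = 2 - 2*x.
Note φ(0) = φ(2) = 0, so the boundary term u·φ vanishes.
LHS = ∫_0^2 u(x) φ'(x) dx = ∫_0^2 (-2*x^3 - 2*x^2 + 6*x - 2) dx. Term by term:
  ∫_0^2 -2*x^3 dx = -8;  ∫_0^2 -2*x^2 dx = -16/3;  ∫_0^2 6*x dx = 12;
  ∫_0^2 -2 dx = -4.
Sum: -8 − 16/3 + 12 − 4 = -16/3.
So LHS = -16/3.
∫_0^2 v(x) φ(x) dx = ∫_0^2 (-2*x^3 + 2*x^2 + 4*x) dx. Term by term:
  ∫_0^2 -2*x^3 dx = -8;  ∫_0^2 2*x^2 dx = 16/3;  ∫_0^2 4*x dx = 8.
Sum: -8 + 16/3 + 8 = 16/3.
So RHS = -∫_0^2 v(x) φ(x) dx = -16/3.
LHS = RHS, so the identity holds for this test φ.
Moreover u is smooth here and v(x) = u'(x) = 2*x + 2 pointwise, so the identity holds for every test function. Hence v is the weak derivative of u.
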